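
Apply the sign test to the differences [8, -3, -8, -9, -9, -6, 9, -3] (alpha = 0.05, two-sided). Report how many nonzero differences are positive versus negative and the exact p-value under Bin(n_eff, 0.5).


Step 1: Discard zero differences. Original n = 8; n_eff = number of nonzero differences = 8.
Nonzero differences (with sign): +8, -3, -8, -9, -9, -6, +9, -3
Step 2: Count signs: positive = 2, negative = 6.
Step 3: Under H0: P(positive) = 0.5, so the number of positives S ~ Bin(8, 0.5).
Step 4: Two-sided exact p-value = sum of Bin(8,0.5) probabilities at or below the observed probability = 0.289062.
Step 5: alpha = 0.05. fail to reject H0.

n_eff = 8, pos = 2, neg = 6, p = 0.289062, fail to reject H0.


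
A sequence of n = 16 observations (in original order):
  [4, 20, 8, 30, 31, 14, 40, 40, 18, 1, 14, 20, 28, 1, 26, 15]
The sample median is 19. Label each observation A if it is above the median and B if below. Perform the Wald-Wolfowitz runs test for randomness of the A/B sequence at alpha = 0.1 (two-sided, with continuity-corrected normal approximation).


Step 1: Compute median = 19; label A = above, B = below.
Labels in order: BABAABAABBBAABAB  (n_A = 8, n_B = 8)
Step 2: Count runs R = 11.
Step 3: Under H0 (random ordering), E[R] = 2*n_A*n_B/(n_A+n_B) + 1 = 2*8*8/16 + 1 = 9.0000.
        Var[R] = 2*n_A*n_B*(2*n_A*n_B - n_A - n_B) / ((n_A+n_B)^2 * (n_A+n_B-1)) = 14336/3840 = 3.7333.
        SD[R] = 1.9322.
Step 4: Continuity-corrected z = (R - 0.5 - E[R]) / SD[R] = (11 - 0.5 - 9.0000) / 1.9322 = 0.7763.
Step 5: Two-sided p-value via normal approximation = 2*(1 - Phi(|z|)) = 0.437558.
Step 6: alpha = 0.1. fail to reject H0.

R = 11, z = 0.7763, p = 0.437558, fail to reject H0.


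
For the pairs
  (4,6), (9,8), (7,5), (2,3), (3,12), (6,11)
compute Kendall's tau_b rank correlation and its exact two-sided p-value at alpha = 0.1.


Step 1: Enumerate the 15 unordered pairs (i,j) with i<j and classify each by sign(x_j-x_i) * sign(y_j-y_i).
  (1,2):dx=+5,dy=+2->C; (1,3):dx=+3,dy=-1->D; (1,4):dx=-2,dy=-3->C; (1,5):dx=-1,dy=+6->D
  (1,6):dx=+2,dy=+5->C; (2,3):dx=-2,dy=-3->C; (2,4):dx=-7,dy=-5->C; (2,5):dx=-6,dy=+4->D
  (2,6):dx=-3,dy=+3->D; (3,4):dx=-5,dy=-2->C; (3,5):dx=-4,dy=+7->D; (3,6):dx=-1,dy=+6->D
  (4,5):dx=+1,dy=+9->C; (4,6):dx=+4,dy=+8->C; (5,6):dx=+3,dy=-1->D
Step 2: C = 8, D = 7, total pairs = 15.
Step 3: tau = (C - D)/(n(n-1)/2) = (8 - 7)/15 = 0.066667.
Step 4: Exact two-sided p-value (enumerate n! = 720 permutations of y under H0): p = 1.000000.
Step 5: alpha = 0.1. fail to reject H0.

tau_b = 0.0667 (C=8, D=7), p = 1.000000, fail to reject H0.


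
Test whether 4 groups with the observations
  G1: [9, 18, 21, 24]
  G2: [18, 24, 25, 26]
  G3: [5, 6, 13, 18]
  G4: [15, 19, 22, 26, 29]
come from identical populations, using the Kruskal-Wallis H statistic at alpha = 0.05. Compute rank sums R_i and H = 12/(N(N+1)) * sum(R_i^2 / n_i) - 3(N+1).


Step 1: Combine all N = 17 observations and assign midranks.
sorted (value, group, rank): (5,G3,1), (6,G3,2), (9,G1,3), (13,G3,4), (15,G4,5), (18,G1,7), (18,G2,7), (18,G3,7), (19,G4,9), (21,G1,10), (22,G4,11), (24,G1,12.5), (24,G2,12.5), (25,G2,14), (26,G2,15.5), (26,G4,15.5), (29,G4,17)
Step 2: Sum ranks within each group.
R_1 = 32.5 (n_1 = 4)
R_2 = 49 (n_2 = 4)
R_3 = 14 (n_3 = 4)
R_4 = 57.5 (n_4 = 5)
Step 3: H = 12/(N(N+1)) * sum(R_i^2/n_i) - 3(N+1)
     = 12/(17*18) * (32.5^2/4 + 49^2/4 + 14^2/4 + 57.5^2/5) - 3*18
     = 0.039216 * 1574.56 - 54
     = 7.747549.
Step 4: Ties present; correction factor C = 1 - 36/(17^3 - 17) = 0.992647. Corrected H = 7.747549 / 0.992647 = 7.804938.
Step 5: Under H0, H ~ chi^2(3); p-value = 0.050220.
Step 6: alpha = 0.05. fail to reject H0.

H = 7.8049, df = 3, p = 0.050220, fail to reject H0.


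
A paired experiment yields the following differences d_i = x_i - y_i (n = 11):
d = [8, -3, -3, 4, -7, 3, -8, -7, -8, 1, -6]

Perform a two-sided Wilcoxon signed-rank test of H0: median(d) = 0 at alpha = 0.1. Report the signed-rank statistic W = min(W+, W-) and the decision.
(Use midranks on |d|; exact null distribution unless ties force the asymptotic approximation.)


Step 1: Drop any zero differences (none here) and take |d_i|.
|d| = [8, 3, 3, 4, 7, 3, 8, 7, 8, 1, 6]
Step 2: Midrank |d_i| (ties get averaged ranks).
ranks: |8|->10, |3|->3, |3|->3, |4|->5, |7|->7.5, |3|->3, |8|->10, |7|->7.5, |8|->10, |1|->1, |6|->6
Step 3: Attach original signs; sum ranks with positive sign and with negative sign.
W+ = 10 + 5 + 3 + 1 = 19
W- = 3 + 3 + 7.5 + 10 + 7.5 + 10 + 6 = 47
(Check: W+ + W- = 66 should equal n(n+1)/2 = 66.)
Step 4: Test statistic W = min(W+, W-) = 19.
Step 5: Ties in |d|, so use the tie-corrected normal approximation.
        E[W] = n(n+1)/4 = 11*12/4 = 33.
        Tie groups: |d|=3 (t=3), |d|=7 (t=2), |d|=8 (t=3); sum(t^3 - t) = 54.
        Var[W] = n(n+1)(2n+1)/24 - sum(t^3-t)/48 = 3036/24 - 54/48 = 125.375.
        z = (W - E[W]) / sqrt(Var[W]) = (19 - 33) / 11.1971 = -1.2503.
        Two-sided p = 2*Phi(z) = 0.211181.
Step 6: alpha = 0.1. fail to reject H0.

W+ = 19, W- = 47, W = min = 19, p = 0.211181, fail to reject H0.


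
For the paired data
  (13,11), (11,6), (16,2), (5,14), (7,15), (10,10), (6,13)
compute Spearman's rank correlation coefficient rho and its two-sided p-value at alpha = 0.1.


Step 1: Rank x and y separately (midranks; no ties here).
rank(x): 13->6, 11->5, 16->7, 5->1, 7->3, 10->4, 6->2
rank(y): 11->4, 6->2, 2->1, 14->6, 15->7, 10->3, 13->5
Step 2: d_i = R_x(i) - R_y(i); compute d_i^2.
  (6-4)^2=4, (5-2)^2=9, (7-1)^2=36, (1-6)^2=25, (3-7)^2=16, (4-3)^2=1, (2-5)^2=9
sum(d^2) = 100.
Step 3: rho = 1 - 6*100 / (7*(7^2 - 1)) = 1 - 600/336 = -0.785714.
Step 4: Under H0, t = rho * sqrt((n-2)/(1-rho^2)) = -2.8402 ~ t(5).
Step 5: Two-sided p-value from the t-distribution with 5 df = 0.036238.
Step 6: alpha = 0.1. reject H0.

rho = -0.7857, p = 0.036238, reject H0 at alpha = 0.1.


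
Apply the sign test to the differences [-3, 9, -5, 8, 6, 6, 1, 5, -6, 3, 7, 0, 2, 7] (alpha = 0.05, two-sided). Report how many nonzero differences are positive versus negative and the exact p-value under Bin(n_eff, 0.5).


Step 1: Discard zero differences. Original n = 14; n_eff = number of nonzero differences = 13.
Nonzero differences (with sign): -3, +9, -5, +8, +6, +6, +1, +5, -6, +3, +7, +2, +7
Step 2: Count signs: positive = 10, negative = 3.
Step 3: Under H0: P(positive) = 0.5, so the number of positives S ~ Bin(13, 0.5).
Step 4: Two-sided exact p-value = sum of Bin(13,0.5) probabilities at or below the observed probability = 0.092285.
Step 5: alpha = 0.05. fail to reject H0.

n_eff = 13, pos = 10, neg = 3, p = 0.092285, fail to reject H0.


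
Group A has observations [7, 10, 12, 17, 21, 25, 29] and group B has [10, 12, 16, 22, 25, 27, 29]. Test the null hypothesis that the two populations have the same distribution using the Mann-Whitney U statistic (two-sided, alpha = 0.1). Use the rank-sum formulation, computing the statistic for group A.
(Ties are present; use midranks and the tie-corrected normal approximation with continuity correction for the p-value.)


Step 1: Combine and sort all 14 observations; assign midranks.
sorted (value, group): (7,X), (10,X), (10,Y), (12,X), (12,Y), (16,Y), (17,X), (21,X), (22,Y), (25,X), (25,Y), (27,Y), (29,X), (29,Y)
ranks: 7->1, 10->2.5, 10->2.5, 12->4.5, 12->4.5, 16->6, 17->7, 21->8, 22->9, 25->10.5, 25->10.5, 27->12, 29->13.5, 29->13.5
Step 2: Rank sum for X: R1 = 1 + 2.5 + 4.5 + 7 + 8 + 10.5 + 13.5 = 47.
Step 3: U_X = R1 - n1(n1+1)/2 = 47 - 7*8/2 = 47 - 28 = 19.
       U_Y = n1*n2 - U_X = 49 - 19 = 30.
Step 4: Ties are present, so use the tie-corrected normal approximation (with continuity correction) for the p-value.
Step 5: p-value = 0.521066; compare to alpha = 0.1. fail to reject H0.

U_X = 19, p = 0.521066, fail to reject H0 at alpha = 0.1.


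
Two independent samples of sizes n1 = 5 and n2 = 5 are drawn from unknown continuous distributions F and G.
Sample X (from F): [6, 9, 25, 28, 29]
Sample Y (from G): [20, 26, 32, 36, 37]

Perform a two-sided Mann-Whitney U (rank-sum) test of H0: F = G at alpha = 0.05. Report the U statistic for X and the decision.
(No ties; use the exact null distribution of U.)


Step 1: Combine and sort all 10 observations; assign midranks.
sorted (value, group): (6,X), (9,X), (20,Y), (25,X), (26,Y), (28,X), (29,X), (32,Y), (36,Y), (37,Y)
ranks: 6->1, 9->2, 20->3, 25->4, 26->5, 28->6, 29->7, 32->8, 36->9, 37->10
Step 2: Rank sum for X: R1 = 1 + 2 + 4 + 6 + 7 = 20.
Step 3: U_X = R1 - n1(n1+1)/2 = 20 - 5*6/2 = 20 - 15 = 5.
       U_Y = n1*n2 - U_X = 25 - 5 = 20.
Step 4: No ties, so the exact null distribution of U (based on enumerating the C(10,5) = 252 equally likely rank assignments) gives the two-sided p-value.
Step 5: p-value = 0.150794; compare to alpha = 0.05. fail to reject H0.

U_X = 5, p = 0.150794, fail to reject H0 at alpha = 0.05.


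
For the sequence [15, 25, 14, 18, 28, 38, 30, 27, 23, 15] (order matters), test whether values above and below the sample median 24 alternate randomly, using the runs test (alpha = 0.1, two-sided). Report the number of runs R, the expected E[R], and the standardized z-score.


Step 1: Compute median = 24; label A = above, B = below.
Labels in order: BABBAAAABB  (n_A = 5, n_B = 5)
Step 2: Count runs R = 5.
Step 3: Under H0 (random ordering), E[R] = 2*n_A*n_B/(n_A+n_B) + 1 = 2*5*5/10 + 1 = 6.0000.
        Var[R] = 2*n_A*n_B*(2*n_A*n_B - n_A - n_B) / ((n_A+n_B)^2 * (n_A+n_B-1)) = 2000/900 = 2.2222.
        SD[R] = 1.4907.
Step 4: Continuity-corrected z = (R + 0.5 - E[R]) / SD[R] = (5 + 0.5 - 6.0000) / 1.4907 = -0.3354.
Step 5: Two-sided p-value via normal approximation = 2*(1 - Phi(|z|)) = 0.737316.
Step 6: alpha = 0.1. fail to reject H0.

R = 5, z = -0.3354, p = 0.737316, fail to reject H0.


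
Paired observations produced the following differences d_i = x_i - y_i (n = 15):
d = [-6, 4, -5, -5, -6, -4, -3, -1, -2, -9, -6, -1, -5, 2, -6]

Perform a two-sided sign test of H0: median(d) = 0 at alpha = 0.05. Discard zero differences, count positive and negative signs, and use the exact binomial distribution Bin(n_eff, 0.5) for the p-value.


Step 1: Discard zero differences. Original n = 15; n_eff = number of nonzero differences = 15.
Nonzero differences (with sign): -6, +4, -5, -5, -6, -4, -3, -1, -2, -9, -6, -1, -5, +2, -6
Step 2: Count signs: positive = 2, negative = 13.
Step 3: Under H0: P(positive) = 0.5, so the number of positives S ~ Bin(15, 0.5).
Step 4: Two-sided exact p-value = sum of Bin(15,0.5) probabilities at or below the observed probability = 0.007385.
Step 5: alpha = 0.05. reject H0.

n_eff = 15, pos = 2, neg = 13, p = 0.007385, reject H0.


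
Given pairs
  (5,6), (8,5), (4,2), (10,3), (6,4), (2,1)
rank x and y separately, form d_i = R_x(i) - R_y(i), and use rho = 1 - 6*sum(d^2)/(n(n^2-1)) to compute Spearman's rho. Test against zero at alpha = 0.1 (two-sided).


Step 1: Rank x and y separately (midranks; no ties here).
rank(x): 5->3, 8->5, 4->2, 10->6, 6->4, 2->1
rank(y): 6->6, 5->5, 2->2, 3->3, 4->4, 1->1
Step 2: d_i = R_x(i) - R_y(i); compute d_i^2.
  (3-6)^2=9, (5-5)^2=0, (2-2)^2=0, (6-3)^2=9, (4-4)^2=0, (1-1)^2=0
sum(d^2) = 18.
Step 3: rho = 1 - 6*18 / (6*(6^2 - 1)) = 1 - 108/210 = 0.485714.
Step 4: Under H0, t = rho * sqrt((n-2)/(1-rho^2)) = 1.1113 ~ t(4).
Step 5: Two-sided p-value from the t-distribution with 4 df = 0.328723.
Step 6: alpha = 0.1. fail to reject H0.

rho = 0.4857, p = 0.328723, fail to reject H0 at alpha = 0.1.


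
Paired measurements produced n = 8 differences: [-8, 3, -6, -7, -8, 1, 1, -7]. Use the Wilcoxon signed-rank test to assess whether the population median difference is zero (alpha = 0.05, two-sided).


Step 1: Drop any zero differences (none here) and take |d_i|.
|d| = [8, 3, 6, 7, 8, 1, 1, 7]
Step 2: Midrank |d_i| (ties get averaged ranks).
ranks: |8|->7.5, |3|->3, |6|->4, |7|->5.5, |8|->7.5, |1|->1.5, |1|->1.5, |7|->5.5
Step 3: Attach original signs; sum ranks with positive sign and with negative sign.
W+ = 3 + 1.5 + 1.5 = 6
W- = 7.5 + 4 + 5.5 + 7.5 + 5.5 = 30
(Check: W+ + W- = 36 should equal n(n+1)/2 = 36.)
Step 4: Test statistic W = min(W+, W-) = 6.
Step 5: Ties in |d|, so use the tie-corrected normal approximation.
        E[W] = n(n+1)/4 = 8*9/4 = 18.
        Tie groups: |d|=1 (t=2), |d|=7 (t=2), |d|=8 (t=2); sum(t^3 - t) = 18.
        Var[W] = n(n+1)(2n+1)/24 - sum(t^3-t)/48 = 1224/24 - 18/48 = 50.625.
        z = (W - E[W]) / sqrt(Var[W]) = (6 - 18) / 7.1151 = -1.6865.
        Two-sided p = 2*Phi(z) = 0.091690.
Step 6: alpha = 0.05. fail to reject H0.

W+ = 6, W- = 30, W = min = 6, p = 0.091690, fail to reject H0.


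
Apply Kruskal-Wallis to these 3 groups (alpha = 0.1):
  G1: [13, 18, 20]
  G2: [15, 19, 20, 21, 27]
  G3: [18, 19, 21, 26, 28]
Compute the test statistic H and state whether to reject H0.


Step 1: Combine all N = 13 observations and assign midranks.
sorted (value, group, rank): (13,G1,1), (15,G2,2), (18,G1,3.5), (18,G3,3.5), (19,G2,5.5), (19,G3,5.5), (20,G1,7.5), (20,G2,7.5), (21,G2,9.5), (21,G3,9.5), (26,G3,11), (27,G2,12), (28,G3,13)
Step 2: Sum ranks within each group.
R_1 = 12 (n_1 = 3)
R_2 = 36.5 (n_2 = 5)
R_3 = 42.5 (n_3 = 5)
Step 3: H = 12/(N(N+1)) * sum(R_i^2/n_i) - 3(N+1)
     = 12/(13*14) * (12^2/3 + 36.5^2/5 + 42.5^2/5) - 3*14
     = 0.065934 * 675.7 - 42
     = 2.551648.
Step 4: Ties present; correction factor C = 1 - 24/(13^3 - 13) = 0.989011. Corrected H = 2.551648 / 0.989011 = 2.580000.
Step 5: Under H0, H ~ chi^2(2); p-value = 0.275271.
Step 6: alpha = 0.1. fail to reject H0.

H = 2.5800, df = 2, p = 0.275271, fail to reject H0.


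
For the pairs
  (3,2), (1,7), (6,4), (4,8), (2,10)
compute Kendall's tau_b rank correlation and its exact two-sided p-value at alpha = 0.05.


Step 1: Enumerate the 10 unordered pairs (i,j) with i<j and classify each by sign(x_j-x_i) * sign(y_j-y_i).
  (1,2):dx=-2,dy=+5->D; (1,3):dx=+3,dy=+2->C; (1,4):dx=+1,dy=+6->C; (1,5):dx=-1,dy=+8->D
  (2,3):dx=+5,dy=-3->D; (2,4):dx=+3,dy=+1->C; (2,5):dx=+1,dy=+3->C; (3,4):dx=-2,dy=+4->D
  (3,5):dx=-4,dy=+6->D; (4,5):dx=-2,dy=+2->D
Step 2: C = 4, D = 6, total pairs = 10.
Step 3: tau = (C - D)/(n(n-1)/2) = (4 - 6)/10 = -0.200000.
Step 4: Exact two-sided p-value (enumerate n! = 120 permutations of y under H0): p = 0.816667.
Step 5: alpha = 0.05. fail to reject H0.

tau_b = -0.2000 (C=4, D=6), p = 0.816667, fail to reject H0.


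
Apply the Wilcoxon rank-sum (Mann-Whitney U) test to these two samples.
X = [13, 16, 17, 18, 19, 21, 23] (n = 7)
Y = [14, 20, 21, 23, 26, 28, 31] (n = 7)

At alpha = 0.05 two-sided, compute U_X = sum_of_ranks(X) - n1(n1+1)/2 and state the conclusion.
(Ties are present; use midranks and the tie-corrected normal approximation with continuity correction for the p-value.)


Step 1: Combine and sort all 14 observations; assign midranks.
sorted (value, group): (13,X), (14,Y), (16,X), (17,X), (18,X), (19,X), (20,Y), (21,X), (21,Y), (23,X), (23,Y), (26,Y), (28,Y), (31,Y)
ranks: 13->1, 14->2, 16->3, 17->4, 18->5, 19->6, 20->7, 21->8.5, 21->8.5, 23->10.5, 23->10.5, 26->12, 28->13, 31->14
Step 2: Rank sum for X: R1 = 1 + 3 + 4 + 5 + 6 + 8.5 + 10.5 = 38.
Step 3: U_X = R1 - n1(n1+1)/2 = 38 - 7*8/2 = 38 - 28 = 10.
       U_Y = n1*n2 - U_X = 49 - 10 = 39.
Step 4: Ties are present, so use the tie-corrected normal approximation (with continuity correction) for the p-value.
Step 5: p-value = 0.073005; compare to alpha = 0.05. fail to reject H0.

U_X = 10, p = 0.073005, fail to reject H0 at alpha = 0.05.


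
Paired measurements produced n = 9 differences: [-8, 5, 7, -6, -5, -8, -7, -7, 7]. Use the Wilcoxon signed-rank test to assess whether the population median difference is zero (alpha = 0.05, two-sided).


Step 1: Drop any zero differences (none here) and take |d_i|.
|d| = [8, 5, 7, 6, 5, 8, 7, 7, 7]
Step 2: Midrank |d_i| (ties get averaged ranks).
ranks: |8|->8.5, |5|->1.5, |7|->5.5, |6|->3, |5|->1.5, |8|->8.5, |7|->5.5, |7|->5.5, |7|->5.5
Step 3: Attach original signs; sum ranks with positive sign and with negative sign.
W+ = 1.5 + 5.5 + 5.5 = 12.5
W- = 8.5 + 3 + 1.5 + 8.5 + 5.5 + 5.5 = 32.5
(Check: W+ + W- = 45 should equal n(n+1)/2 = 45.)
Step 4: Test statistic W = min(W+, W-) = 12.5.
Step 5: Ties in |d|, so use the tie-corrected normal approximation.
        E[W] = n(n+1)/4 = 9*10/4 = 22.5.
        Tie groups: |d|=5 (t=2), |d|=7 (t=4), |d|=8 (t=2); sum(t^3 - t) = 72.
        Var[W] = n(n+1)(2n+1)/24 - sum(t^3-t)/48 = 1710/24 - 72/48 = 69.75.
        z = (W - E[W]) / sqrt(Var[W]) = (12.5 - 22.5) / 8.3516 = -1.1974.
        Two-sided p = 2*Phi(z) = 0.231163.
Step 6: alpha = 0.05. fail to reject H0.

W+ = 12.5, W- = 32.5, W = min = 12.5, p = 0.231163, fail to reject H0.


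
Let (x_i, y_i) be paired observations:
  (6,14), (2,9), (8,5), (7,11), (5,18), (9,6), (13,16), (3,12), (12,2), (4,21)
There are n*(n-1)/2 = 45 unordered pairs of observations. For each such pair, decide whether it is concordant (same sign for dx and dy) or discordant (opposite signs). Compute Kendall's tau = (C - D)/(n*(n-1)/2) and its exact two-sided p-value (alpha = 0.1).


Step 1: Enumerate the 45 unordered pairs (i,j) with i<j and classify each by sign(x_j-x_i) * sign(y_j-y_i).
  (1,2):dx=-4,dy=-5->C; (1,3):dx=+2,dy=-9->D; (1,4):dx=+1,dy=-3->D; (1,5):dx=-1,dy=+4->D
  (1,6):dx=+3,dy=-8->D; (1,7):dx=+7,dy=+2->C; (1,8):dx=-3,dy=-2->C; (1,9):dx=+6,dy=-12->D
  (1,10):dx=-2,dy=+7->D; (2,3):dx=+6,dy=-4->D; (2,4):dx=+5,dy=+2->C; (2,5):dx=+3,dy=+9->C
  (2,6):dx=+7,dy=-3->D; (2,7):dx=+11,dy=+7->C; (2,8):dx=+1,dy=+3->C; (2,9):dx=+10,dy=-7->D
  (2,10):dx=+2,dy=+12->C; (3,4):dx=-1,dy=+6->D; (3,5):dx=-3,dy=+13->D; (3,6):dx=+1,dy=+1->C
  (3,7):dx=+5,dy=+11->C; (3,8):dx=-5,dy=+7->D; (3,9):dx=+4,dy=-3->D; (3,10):dx=-4,dy=+16->D
  (4,5):dx=-2,dy=+7->D; (4,6):dx=+2,dy=-5->D; (4,7):dx=+6,dy=+5->C; (4,8):dx=-4,dy=+1->D
  (4,9):dx=+5,dy=-9->D; (4,10):dx=-3,dy=+10->D; (5,6):dx=+4,dy=-12->D; (5,7):dx=+8,dy=-2->D
  (5,8):dx=-2,dy=-6->C; (5,9):dx=+7,dy=-16->D; (5,10):dx=-1,dy=+3->D; (6,7):dx=+4,dy=+10->C
  (6,8):dx=-6,dy=+6->D; (6,9):dx=+3,dy=-4->D; (6,10):dx=-5,dy=+15->D; (7,8):dx=-10,dy=-4->C
  (7,9):dx=-1,dy=-14->C; (7,10):dx=-9,dy=+5->D; (8,9):dx=+9,dy=-10->D; (8,10):dx=+1,dy=+9->C
  (9,10):dx=-8,dy=+19->D
Step 2: C = 16, D = 29, total pairs = 45.
Step 3: tau = (C - D)/(n(n-1)/2) = (16 - 29)/45 = -0.288889.
Step 4: Exact two-sided p-value (enumerate n! = 3628800 permutations of y under H0): p = 0.291248.
Step 5: alpha = 0.1. fail to reject H0.

tau_b = -0.2889 (C=16, D=29), p = 0.291248, fail to reject H0.


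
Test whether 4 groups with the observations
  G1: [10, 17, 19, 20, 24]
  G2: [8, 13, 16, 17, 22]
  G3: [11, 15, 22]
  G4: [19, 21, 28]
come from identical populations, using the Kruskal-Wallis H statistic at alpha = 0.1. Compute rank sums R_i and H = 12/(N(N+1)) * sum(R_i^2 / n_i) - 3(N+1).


Step 1: Combine all N = 16 observations and assign midranks.
sorted (value, group, rank): (8,G2,1), (10,G1,2), (11,G3,3), (13,G2,4), (15,G3,5), (16,G2,6), (17,G1,7.5), (17,G2,7.5), (19,G1,9.5), (19,G4,9.5), (20,G1,11), (21,G4,12), (22,G2,13.5), (22,G3,13.5), (24,G1,15), (28,G4,16)
Step 2: Sum ranks within each group.
R_1 = 45 (n_1 = 5)
R_2 = 32 (n_2 = 5)
R_3 = 21.5 (n_3 = 3)
R_4 = 37.5 (n_4 = 3)
Step 3: H = 12/(N(N+1)) * sum(R_i^2/n_i) - 3(N+1)
     = 12/(16*17) * (45^2/5 + 32^2/5 + 21.5^2/3 + 37.5^2/3) - 3*17
     = 0.044118 * 1232.63 - 51
     = 3.380882.
Step 4: Ties present; correction factor C = 1 - 18/(16^3 - 16) = 0.995588. Corrected H = 3.380882 / 0.995588 = 3.395864.
Step 5: Under H0, H ~ chi^2(3); p-value = 0.334521.
Step 6: alpha = 0.1. fail to reject H0.

H = 3.3959, df = 3, p = 0.334521, fail to reject H0.


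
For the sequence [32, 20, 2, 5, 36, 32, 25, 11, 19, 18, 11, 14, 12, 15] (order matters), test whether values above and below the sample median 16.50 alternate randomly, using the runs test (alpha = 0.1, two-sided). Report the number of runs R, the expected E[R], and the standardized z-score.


Step 1: Compute median = 16.50; label A = above, B = below.
Labels in order: AABBAAABAABBBB  (n_A = 7, n_B = 7)
Step 2: Count runs R = 6.
Step 3: Under H0 (random ordering), E[R] = 2*n_A*n_B/(n_A+n_B) + 1 = 2*7*7/14 + 1 = 8.0000.
        Var[R] = 2*n_A*n_B*(2*n_A*n_B - n_A - n_B) / ((n_A+n_B)^2 * (n_A+n_B-1)) = 8232/2548 = 3.2308.
        SD[R] = 1.7974.
Step 4: Continuity-corrected z = (R + 0.5 - E[R]) / SD[R] = (6 + 0.5 - 8.0000) / 1.7974 = -0.8345.
Step 5: Two-sided p-value via normal approximation = 2*(1 - Phi(|z|)) = 0.403986.
Step 6: alpha = 0.1. fail to reject H0.

R = 6, z = -0.8345, p = 0.403986, fail to reject H0.


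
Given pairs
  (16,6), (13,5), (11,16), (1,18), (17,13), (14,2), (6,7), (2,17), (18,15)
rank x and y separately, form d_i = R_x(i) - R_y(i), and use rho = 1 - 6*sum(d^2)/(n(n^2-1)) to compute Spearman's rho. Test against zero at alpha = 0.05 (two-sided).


Step 1: Rank x and y separately (midranks; no ties here).
rank(x): 16->7, 13->5, 11->4, 1->1, 17->8, 14->6, 6->3, 2->2, 18->9
rank(y): 6->3, 5->2, 16->7, 18->9, 13->5, 2->1, 7->4, 17->8, 15->6
Step 2: d_i = R_x(i) - R_y(i); compute d_i^2.
  (7-3)^2=16, (5-2)^2=9, (4-7)^2=9, (1-9)^2=64, (8-5)^2=9, (6-1)^2=25, (3-4)^2=1, (2-8)^2=36, (9-6)^2=9
sum(d^2) = 178.
Step 3: rho = 1 - 6*178 / (9*(9^2 - 1)) = 1 - 1068/720 = -0.483333.
Step 4: Under H0, t = rho * sqrt((n-2)/(1-rho^2)) = -1.4607 ~ t(7).
Step 5: Two-sided p-value from the t-distribution with 7 df = 0.187470.
Step 6: alpha = 0.05. fail to reject H0.

rho = -0.4833, p = 0.187470, fail to reject H0 at alpha = 0.05.


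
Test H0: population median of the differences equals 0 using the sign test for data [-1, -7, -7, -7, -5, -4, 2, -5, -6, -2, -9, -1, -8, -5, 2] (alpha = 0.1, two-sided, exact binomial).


Step 1: Discard zero differences. Original n = 15; n_eff = number of nonzero differences = 15.
Nonzero differences (with sign): -1, -7, -7, -7, -5, -4, +2, -5, -6, -2, -9, -1, -8, -5, +2
Step 2: Count signs: positive = 2, negative = 13.
Step 3: Under H0: P(positive) = 0.5, so the number of positives S ~ Bin(15, 0.5).
Step 4: Two-sided exact p-value = sum of Bin(15,0.5) probabilities at or below the observed probability = 0.007385.
Step 5: alpha = 0.1. reject H0.

n_eff = 15, pos = 2, neg = 13, p = 0.007385, reject H0.


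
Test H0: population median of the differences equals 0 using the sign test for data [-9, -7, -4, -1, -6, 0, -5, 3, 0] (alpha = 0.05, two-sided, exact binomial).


Step 1: Discard zero differences. Original n = 9; n_eff = number of nonzero differences = 7.
Nonzero differences (with sign): -9, -7, -4, -1, -6, -5, +3
Step 2: Count signs: positive = 1, negative = 6.
Step 3: Under H0: P(positive) = 0.5, so the number of positives S ~ Bin(7, 0.5).
Step 4: Two-sided exact p-value = sum of Bin(7,0.5) probabilities at or below the observed probability = 0.125000.
Step 5: alpha = 0.05. fail to reject H0.

n_eff = 7, pos = 1, neg = 6, p = 0.125000, fail to reject H0.


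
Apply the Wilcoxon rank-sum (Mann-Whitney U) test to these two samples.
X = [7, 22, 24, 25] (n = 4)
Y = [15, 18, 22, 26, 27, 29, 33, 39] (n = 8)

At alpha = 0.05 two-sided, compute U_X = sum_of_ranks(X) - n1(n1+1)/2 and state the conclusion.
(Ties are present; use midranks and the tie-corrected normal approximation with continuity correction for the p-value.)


Step 1: Combine and sort all 12 observations; assign midranks.
sorted (value, group): (7,X), (15,Y), (18,Y), (22,X), (22,Y), (24,X), (25,X), (26,Y), (27,Y), (29,Y), (33,Y), (39,Y)
ranks: 7->1, 15->2, 18->3, 22->4.5, 22->4.5, 24->6, 25->7, 26->8, 27->9, 29->10, 33->11, 39->12
Step 2: Rank sum for X: R1 = 1 + 4.5 + 6 + 7 = 18.5.
Step 3: U_X = R1 - n1(n1+1)/2 = 18.5 - 4*5/2 = 18.5 - 10 = 8.5.
       U_Y = n1*n2 - U_X = 32 - 8.5 = 23.5.
Step 4: Ties are present, so use the tie-corrected normal approximation (with continuity correction) for the p-value.
Step 5: p-value = 0.233663; compare to alpha = 0.05. fail to reject H0.

U_X = 8.5, p = 0.233663, fail to reject H0 at alpha = 0.05.


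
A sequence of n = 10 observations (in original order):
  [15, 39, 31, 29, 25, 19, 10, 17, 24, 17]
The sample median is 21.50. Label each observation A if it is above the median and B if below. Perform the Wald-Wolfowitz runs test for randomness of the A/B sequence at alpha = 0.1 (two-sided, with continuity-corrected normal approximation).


Step 1: Compute median = 21.50; label A = above, B = below.
Labels in order: BAAAABBBAB  (n_A = 5, n_B = 5)
Step 2: Count runs R = 5.
Step 3: Under H0 (random ordering), E[R] = 2*n_A*n_B/(n_A+n_B) + 1 = 2*5*5/10 + 1 = 6.0000.
        Var[R] = 2*n_A*n_B*(2*n_A*n_B - n_A - n_B) / ((n_A+n_B)^2 * (n_A+n_B-1)) = 2000/900 = 2.2222.
        SD[R] = 1.4907.
Step 4: Continuity-corrected z = (R + 0.5 - E[R]) / SD[R] = (5 + 0.5 - 6.0000) / 1.4907 = -0.3354.
Step 5: Two-sided p-value via normal approximation = 2*(1 - Phi(|z|)) = 0.737316.
Step 6: alpha = 0.1. fail to reject H0.

R = 5, z = -0.3354, p = 0.737316, fail to reject H0.


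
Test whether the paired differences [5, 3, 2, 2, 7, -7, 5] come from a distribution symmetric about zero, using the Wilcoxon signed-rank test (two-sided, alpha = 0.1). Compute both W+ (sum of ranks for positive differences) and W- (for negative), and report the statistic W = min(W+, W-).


Step 1: Drop any zero differences (none here) and take |d_i|.
|d| = [5, 3, 2, 2, 7, 7, 5]
Step 2: Midrank |d_i| (ties get averaged ranks).
ranks: |5|->4.5, |3|->3, |2|->1.5, |2|->1.5, |7|->6.5, |7|->6.5, |5|->4.5
Step 3: Attach original signs; sum ranks with positive sign and with negative sign.
W+ = 4.5 + 3 + 1.5 + 1.5 + 6.5 + 4.5 = 21.5
W- = 6.5 = 6.5
(Check: W+ + W- = 28 should equal n(n+1)/2 = 28.)
Step 4: Test statistic W = min(W+, W-) = 6.5.
Step 5: Ties in |d|, so use the tie-corrected normal approximation.
        E[W] = n(n+1)/4 = 7*8/4 = 14.
        Tie groups: |d|=2 (t=2), |d|=5 (t=2), |d|=7 (t=2); sum(t^3 - t) = 18.
        Var[W] = n(n+1)(2n+1)/24 - sum(t^3-t)/48 = 840/24 - 18/48 = 34.625.
        z = (W - E[W]) / sqrt(Var[W]) = (6.5 - 14) / 5.8843 = -1.2746.
        Two-sided p = 2*Phi(z) = 0.202459.
Step 6: alpha = 0.1. fail to reject H0.

W+ = 21.5, W- = 6.5, W = min = 6.5, p = 0.202459, fail to reject H0.


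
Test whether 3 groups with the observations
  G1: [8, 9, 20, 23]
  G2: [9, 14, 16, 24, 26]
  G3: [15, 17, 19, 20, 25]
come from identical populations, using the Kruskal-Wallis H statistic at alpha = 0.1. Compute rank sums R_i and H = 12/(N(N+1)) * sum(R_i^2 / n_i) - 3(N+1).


Step 1: Combine all N = 14 observations and assign midranks.
sorted (value, group, rank): (8,G1,1), (9,G1,2.5), (9,G2,2.5), (14,G2,4), (15,G3,5), (16,G2,6), (17,G3,7), (19,G3,8), (20,G1,9.5), (20,G3,9.5), (23,G1,11), (24,G2,12), (25,G3,13), (26,G2,14)
Step 2: Sum ranks within each group.
R_1 = 24 (n_1 = 4)
R_2 = 38.5 (n_2 = 5)
R_3 = 42.5 (n_3 = 5)
Step 3: H = 12/(N(N+1)) * sum(R_i^2/n_i) - 3(N+1)
     = 12/(14*15) * (24^2/4 + 38.5^2/5 + 42.5^2/5) - 3*15
     = 0.057143 * 801.7 - 45
     = 0.811429.
Step 4: Ties present; correction factor C = 1 - 12/(14^3 - 14) = 0.995604. Corrected H = 0.811429 / 0.995604 = 0.815011.
Step 5: Under H0, H ~ chi^2(2); p-value = 0.665308.
Step 6: alpha = 0.1. fail to reject H0.

H = 0.8150, df = 2, p = 0.665308, fail to reject H0.


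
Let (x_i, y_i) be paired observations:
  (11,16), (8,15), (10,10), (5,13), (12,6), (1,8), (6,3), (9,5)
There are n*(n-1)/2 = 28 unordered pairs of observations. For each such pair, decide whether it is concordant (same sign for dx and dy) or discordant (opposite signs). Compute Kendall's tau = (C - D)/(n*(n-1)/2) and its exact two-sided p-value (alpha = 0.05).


Step 1: Enumerate the 28 unordered pairs (i,j) with i<j and classify each by sign(x_j-x_i) * sign(y_j-y_i).
  (1,2):dx=-3,dy=-1->C; (1,3):dx=-1,dy=-6->C; (1,4):dx=-6,dy=-3->C; (1,5):dx=+1,dy=-10->D
  (1,6):dx=-10,dy=-8->C; (1,7):dx=-5,dy=-13->C; (1,8):dx=-2,dy=-11->C; (2,3):dx=+2,dy=-5->D
  (2,4):dx=-3,dy=-2->C; (2,5):dx=+4,dy=-9->D; (2,6):dx=-7,dy=-7->C; (2,7):dx=-2,dy=-12->C
  (2,8):dx=+1,dy=-10->D; (3,4):dx=-5,dy=+3->D; (3,5):dx=+2,dy=-4->D; (3,6):dx=-9,dy=-2->C
  (3,7):dx=-4,dy=-7->C; (3,8):dx=-1,dy=-5->C; (4,5):dx=+7,dy=-7->D; (4,6):dx=-4,dy=-5->C
  (4,7):dx=+1,dy=-10->D; (4,8):dx=+4,dy=-8->D; (5,6):dx=-11,dy=+2->D; (5,7):dx=-6,dy=-3->C
  (5,8):dx=-3,dy=-1->C; (6,7):dx=+5,dy=-5->D; (6,8):dx=+8,dy=-3->D; (7,8):dx=+3,dy=+2->C
Step 2: C = 16, D = 12, total pairs = 28.
Step 3: tau = (C - D)/(n(n-1)/2) = (16 - 12)/28 = 0.142857.
Step 4: Exact two-sided p-value (enumerate n! = 40320 permutations of y under H0): p = 0.719544.
Step 5: alpha = 0.05. fail to reject H0.

tau_b = 0.1429 (C=16, D=12), p = 0.719544, fail to reject H0.


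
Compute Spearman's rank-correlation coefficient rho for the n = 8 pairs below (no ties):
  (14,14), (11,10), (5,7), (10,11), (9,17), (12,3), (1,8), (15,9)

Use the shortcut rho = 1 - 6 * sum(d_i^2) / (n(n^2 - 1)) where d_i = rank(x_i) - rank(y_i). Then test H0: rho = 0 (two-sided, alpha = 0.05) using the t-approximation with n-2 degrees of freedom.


Step 1: Rank x and y separately (midranks; no ties here).
rank(x): 14->7, 11->5, 5->2, 10->4, 9->3, 12->6, 1->1, 15->8
rank(y): 14->7, 10->5, 7->2, 11->6, 17->8, 3->1, 8->3, 9->4
Step 2: d_i = R_x(i) - R_y(i); compute d_i^2.
  (7-7)^2=0, (5-5)^2=0, (2-2)^2=0, (4-6)^2=4, (3-8)^2=25, (6-1)^2=25, (1-3)^2=4, (8-4)^2=16
sum(d^2) = 74.
Step 3: rho = 1 - 6*74 / (8*(8^2 - 1)) = 1 - 444/504 = 0.119048.
Step 4: Under H0, t = rho * sqrt((n-2)/(1-rho^2)) = 0.2937 ~ t(6).
Step 5: Two-sided p-value from the t-distribution with 6 df = 0.778886.
Step 6: alpha = 0.05. fail to reject H0.

rho = 0.1190, p = 0.778886, fail to reject H0 at alpha = 0.05.


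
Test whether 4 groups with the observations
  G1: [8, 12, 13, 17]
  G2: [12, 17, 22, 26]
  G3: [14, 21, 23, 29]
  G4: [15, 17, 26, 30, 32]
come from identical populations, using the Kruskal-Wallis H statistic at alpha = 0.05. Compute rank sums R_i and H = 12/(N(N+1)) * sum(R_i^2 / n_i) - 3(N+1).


Step 1: Combine all N = 17 observations and assign midranks.
sorted (value, group, rank): (8,G1,1), (12,G1,2.5), (12,G2,2.5), (13,G1,4), (14,G3,5), (15,G4,6), (17,G1,8), (17,G2,8), (17,G4,8), (21,G3,10), (22,G2,11), (23,G3,12), (26,G2,13.5), (26,G4,13.5), (29,G3,15), (30,G4,16), (32,G4,17)
Step 2: Sum ranks within each group.
R_1 = 15.5 (n_1 = 4)
R_2 = 35 (n_2 = 4)
R_3 = 42 (n_3 = 4)
R_4 = 60.5 (n_4 = 5)
Step 3: H = 12/(N(N+1)) * sum(R_i^2/n_i) - 3(N+1)
     = 12/(17*18) * (15.5^2/4 + 35^2/4 + 42^2/4 + 60.5^2/5) - 3*18
     = 0.039216 * 1539.36 - 54
     = 6.367157.
Step 4: Ties present; correction factor C = 1 - 36/(17^3 - 17) = 0.992647. Corrected H = 6.367157 / 0.992647 = 6.414321.
Step 5: Under H0, H ~ chi^2(3); p-value = 0.093103.
Step 6: alpha = 0.05. fail to reject H0.

H = 6.4143, df = 3, p = 0.093103, fail to reject H0.


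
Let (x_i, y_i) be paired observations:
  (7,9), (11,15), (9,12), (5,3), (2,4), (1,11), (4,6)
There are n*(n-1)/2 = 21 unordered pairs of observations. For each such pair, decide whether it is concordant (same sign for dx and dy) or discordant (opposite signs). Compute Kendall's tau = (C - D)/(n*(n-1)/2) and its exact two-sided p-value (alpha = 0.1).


Step 1: Enumerate the 21 unordered pairs (i,j) with i<j and classify each by sign(x_j-x_i) * sign(y_j-y_i).
  (1,2):dx=+4,dy=+6->C; (1,3):dx=+2,dy=+3->C; (1,4):dx=-2,dy=-6->C; (1,5):dx=-5,dy=-5->C
  (1,6):dx=-6,dy=+2->D; (1,7):dx=-3,dy=-3->C; (2,3):dx=-2,dy=-3->C; (2,4):dx=-6,dy=-12->C
  (2,5):dx=-9,dy=-11->C; (2,6):dx=-10,dy=-4->C; (2,7):dx=-7,dy=-9->C; (3,4):dx=-4,dy=-9->C
  (3,5):dx=-7,dy=-8->C; (3,6):dx=-8,dy=-1->C; (3,7):dx=-5,dy=-6->C; (4,5):dx=-3,dy=+1->D
  (4,6):dx=-4,dy=+8->D; (4,7):dx=-1,dy=+3->D; (5,6):dx=-1,dy=+7->D; (5,7):dx=+2,dy=+2->C
  (6,7):dx=+3,dy=-5->D
Step 2: C = 15, D = 6, total pairs = 21.
Step 3: tau = (C - D)/(n(n-1)/2) = (15 - 6)/21 = 0.428571.
Step 4: Exact two-sided p-value (enumerate n! = 5040 permutations of y under H0): p = 0.238889.
Step 5: alpha = 0.1. fail to reject H0.

tau_b = 0.4286 (C=15, D=6), p = 0.238889, fail to reject H0.


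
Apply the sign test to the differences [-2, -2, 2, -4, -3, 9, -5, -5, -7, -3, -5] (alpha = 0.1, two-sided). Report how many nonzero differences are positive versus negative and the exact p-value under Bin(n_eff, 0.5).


Step 1: Discard zero differences. Original n = 11; n_eff = number of nonzero differences = 11.
Nonzero differences (with sign): -2, -2, +2, -4, -3, +9, -5, -5, -7, -3, -5
Step 2: Count signs: positive = 2, negative = 9.
Step 3: Under H0: P(positive) = 0.5, so the number of positives S ~ Bin(11, 0.5).
Step 4: Two-sided exact p-value = sum of Bin(11,0.5) probabilities at or below the observed probability = 0.065430.
Step 5: alpha = 0.1. reject H0.

n_eff = 11, pos = 2, neg = 9, p = 0.065430, reject H0.


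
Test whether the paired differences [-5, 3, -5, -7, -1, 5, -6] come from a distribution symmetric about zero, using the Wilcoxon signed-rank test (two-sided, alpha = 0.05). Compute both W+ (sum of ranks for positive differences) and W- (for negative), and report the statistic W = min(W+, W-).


Step 1: Drop any zero differences (none here) and take |d_i|.
|d| = [5, 3, 5, 7, 1, 5, 6]
Step 2: Midrank |d_i| (ties get averaged ranks).
ranks: |5|->4, |3|->2, |5|->4, |7|->7, |1|->1, |5|->4, |6|->6
Step 3: Attach original signs; sum ranks with positive sign and with negative sign.
W+ = 2 + 4 = 6
W- = 4 + 4 + 7 + 1 + 6 = 22
(Check: W+ + W- = 28 should equal n(n+1)/2 = 28.)
Step 4: Test statistic W = min(W+, W-) = 6.
Step 5: Ties in |d|, so use the tie-corrected normal approximation.
        E[W] = n(n+1)/4 = 7*8/4 = 14.
        Tie groups: |d|=5 (t=3); sum(t^3 - t) = 24.
        Var[W] = n(n+1)(2n+1)/24 - sum(t^3-t)/48 = 840/24 - 24/48 = 34.5.
        z = (W - E[W]) / sqrt(Var[W]) = (6 - 14) / 5.8737 = -1.3620.
        Two-sided p = 2*Phi(z) = 0.173195.
Step 6: alpha = 0.05. fail to reject H0.

W+ = 6, W- = 22, W = min = 6, p = 0.173195, fail to reject H0.


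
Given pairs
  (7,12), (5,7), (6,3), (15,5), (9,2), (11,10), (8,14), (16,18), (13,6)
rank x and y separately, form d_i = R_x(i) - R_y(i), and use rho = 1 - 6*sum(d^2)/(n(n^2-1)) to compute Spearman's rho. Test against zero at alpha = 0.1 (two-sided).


Step 1: Rank x and y separately (midranks; no ties here).
rank(x): 7->3, 5->1, 6->2, 15->8, 9->5, 11->6, 8->4, 16->9, 13->7
rank(y): 12->7, 7->5, 3->2, 5->3, 2->1, 10->6, 14->8, 18->9, 6->4
Step 2: d_i = R_x(i) - R_y(i); compute d_i^2.
  (3-7)^2=16, (1-5)^2=16, (2-2)^2=0, (8-3)^2=25, (5-1)^2=16, (6-6)^2=0, (4-8)^2=16, (9-9)^2=0, (7-4)^2=9
sum(d^2) = 98.
Step 3: rho = 1 - 6*98 / (9*(9^2 - 1)) = 1 - 588/720 = 0.183333.
Step 4: Under H0, t = rho * sqrt((n-2)/(1-rho^2)) = 0.4934 ~ t(7).
Step 5: Two-sided p-value from the t-distribution with 7 df = 0.636820.
Step 6: alpha = 0.1. fail to reject H0.

rho = 0.1833, p = 0.636820, fail to reject H0 at alpha = 0.1.


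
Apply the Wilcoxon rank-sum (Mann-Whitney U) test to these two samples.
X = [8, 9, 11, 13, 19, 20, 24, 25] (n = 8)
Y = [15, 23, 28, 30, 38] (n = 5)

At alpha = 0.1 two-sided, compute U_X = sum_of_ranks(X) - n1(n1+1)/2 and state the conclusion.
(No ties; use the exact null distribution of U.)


Step 1: Combine and sort all 13 observations; assign midranks.
sorted (value, group): (8,X), (9,X), (11,X), (13,X), (15,Y), (19,X), (20,X), (23,Y), (24,X), (25,X), (28,Y), (30,Y), (38,Y)
ranks: 8->1, 9->2, 11->3, 13->4, 15->5, 19->6, 20->7, 23->8, 24->9, 25->10, 28->11, 30->12, 38->13
Step 2: Rank sum for X: R1 = 1 + 2 + 3 + 4 + 6 + 7 + 9 + 10 = 42.
Step 3: U_X = R1 - n1(n1+1)/2 = 42 - 8*9/2 = 42 - 36 = 6.
       U_Y = n1*n2 - U_X = 40 - 6 = 34.
Step 4: No ties, so the exact null distribution of U (based on enumerating the C(13,8) = 1287 equally likely rank assignments) gives the two-sided p-value.
Step 5: p-value = 0.045066; compare to alpha = 0.1. reject H0.

U_X = 6, p = 0.045066, reject H0 at alpha = 0.1.


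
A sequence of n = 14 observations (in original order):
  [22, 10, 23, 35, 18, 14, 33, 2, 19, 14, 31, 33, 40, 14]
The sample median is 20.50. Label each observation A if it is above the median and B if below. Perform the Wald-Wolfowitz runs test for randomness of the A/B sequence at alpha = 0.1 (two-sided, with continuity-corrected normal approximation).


Step 1: Compute median = 20.50; label A = above, B = below.
Labels in order: ABAABBABBBAAAB  (n_A = 7, n_B = 7)
Step 2: Count runs R = 8.
Step 3: Under H0 (random ordering), E[R] = 2*n_A*n_B/(n_A+n_B) + 1 = 2*7*7/14 + 1 = 8.0000.
        Var[R] = 2*n_A*n_B*(2*n_A*n_B - n_A - n_B) / ((n_A+n_B)^2 * (n_A+n_B-1)) = 8232/2548 = 3.2308.
        SD[R] = 1.7974.
Step 4: R = E[R], so z = 0 with no continuity correction.
Step 5: Two-sided p-value via normal approximation = 2*(1 - Phi(|z|)) = 1.000000.
Step 6: alpha = 0.1. fail to reject H0.

R = 8, z = 0.0000, p = 1.000000, fail to reject H0.


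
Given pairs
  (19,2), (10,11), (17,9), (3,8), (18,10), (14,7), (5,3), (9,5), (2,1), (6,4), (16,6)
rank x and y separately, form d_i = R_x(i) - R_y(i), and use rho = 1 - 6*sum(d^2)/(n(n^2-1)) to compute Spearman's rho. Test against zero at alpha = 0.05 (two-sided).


Step 1: Rank x and y separately (midranks; no ties here).
rank(x): 19->11, 10->6, 17->9, 3->2, 18->10, 14->7, 5->3, 9->5, 2->1, 6->4, 16->8
rank(y): 2->2, 11->11, 9->9, 8->8, 10->10, 7->7, 3->3, 5->5, 1->1, 4->4, 6->6
Step 2: d_i = R_x(i) - R_y(i); compute d_i^2.
  (11-2)^2=81, (6-11)^2=25, (9-9)^2=0, (2-8)^2=36, (10-10)^2=0, (7-7)^2=0, (3-3)^2=0, (5-5)^2=0, (1-1)^2=0, (4-4)^2=0, (8-6)^2=4
sum(d^2) = 146.
Step 3: rho = 1 - 6*146 / (11*(11^2 - 1)) = 1 - 876/1320 = 0.336364.
Step 4: Under H0, t = rho * sqrt((n-2)/(1-rho^2)) = 1.0715 ~ t(9).
Step 5: Two-sided p-value from the t-distribution with 9 df = 0.311824.
Step 6: alpha = 0.05. fail to reject H0.

rho = 0.3364, p = 0.311824, fail to reject H0 at alpha = 0.05.


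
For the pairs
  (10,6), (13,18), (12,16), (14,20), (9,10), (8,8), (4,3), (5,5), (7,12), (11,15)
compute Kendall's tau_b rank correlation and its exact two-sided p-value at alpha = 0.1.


Step 1: Enumerate the 45 unordered pairs (i,j) with i<j and classify each by sign(x_j-x_i) * sign(y_j-y_i).
  (1,2):dx=+3,dy=+12->C; (1,3):dx=+2,dy=+10->C; (1,4):dx=+4,dy=+14->C; (1,5):dx=-1,dy=+4->D
  (1,6):dx=-2,dy=+2->D; (1,7):dx=-6,dy=-3->C; (1,8):dx=-5,dy=-1->C; (1,9):dx=-3,dy=+6->D
  (1,10):dx=+1,dy=+9->C; (2,3):dx=-1,dy=-2->C; (2,4):dx=+1,dy=+2->C; (2,5):dx=-4,dy=-8->C
  (2,6):dx=-5,dy=-10->C; (2,7):dx=-9,dy=-15->C; (2,8):dx=-8,dy=-13->C; (2,9):dx=-6,dy=-6->C
  (2,10):dx=-2,dy=-3->C; (3,4):dx=+2,dy=+4->C; (3,5):dx=-3,dy=-6->C; (3,6):dx=-4,dy=-8->C
  (3,7):dx=-8,dy=-13->C; (3,8):dx=-7,dy=-11->C; (3,9):dx=-5,dy=-4->C; (3,10):dx=-1,dy=-1->C
  (4,5):dx=-5,dy=-10->C; (4,6):dx=-6,dy=-12->C; (4,7):dx=-10,dy=-17->C; (4,8):dx=-9,dy=-15->C
  (4,9):dx=-7,dy=-8->C; (4,10):dx=-3,dy=-5->C; (5,6):dx=-1,dy=-2->C; (5,7):dx=-5,dy=-7->C
  (5,8):dx=-4,dy=-5->C; (5,9):dx=-2,dy=+2->D; (5,10):dx=+2,dy=+5->C; (6,7):dx=-4,dy=-5->C
  (6,8):dx=-3,dy=-3->C; (6,9):dx=-1,dy=+4->D; (6,10):dx=+3,dy=+7->C; (7,8):dx=+1,dy=+2->C
  (7,9):dx=+3,dy=+9->C; (7,10):dx=+7,dy=+12->C; (8,9):dx=+2,dy=+7->C; (8,10):dx=+6,dy=+10->C
  (9,10):dx=+4,dy=+3->C
Step 2: C = 40, D = 5, total pairs = 45.
Step 3: tau = (C - D)/(n(n-1)/2) = (40 - 5)/45 = 0.777778.
Step 4: Exact two-sided p-value (enumerate n! = 3628800 permutations of y under H0): p = 0.000946.
Step 5: alpha = 0.1. reject H0.

tau_b = 0.7778 (C=40, D=5), p = 0.000946, reject H0.


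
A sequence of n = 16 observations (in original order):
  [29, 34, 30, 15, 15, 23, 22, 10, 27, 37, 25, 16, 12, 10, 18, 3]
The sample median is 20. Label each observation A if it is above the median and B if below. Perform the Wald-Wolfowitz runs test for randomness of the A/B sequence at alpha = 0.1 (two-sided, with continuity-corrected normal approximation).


Step 1: Compute median = 20; label A = above, B = below.
Labels in order: AAABBAABAAABBBBB  (n_A = 8, n_B = 8)
Step 2: Count runs R = 6.
Step 3: Under H0 (random ordering), E[R] = 2*n_A*n_B/(n_A+n_B) + 1 = 2*8*8/16 + 1 = 9.0000.
        Var[R] = 2*n_A*n_B*(2*n_A*n_B - n_A - n_B) / ((n_A+n_B)^2 * (n_A+n_B-1)) = 14336/3840 = 3.7333.
        SD[R] = 1.9322.
Step 4: Continuity-corrected z = (R + 0.5 - E[R]) / SD[R] = (6 + 0.5 - 9.0000) / 1.9322 = -1.2939.
Step 5: Two-sided p-value via normal approximation = 2*(1 - Phi(|z|)) = 0.195709.
Step 6: alpha = 0.1. fail to reject H0.

R = 6, z = -1.2939, p = 0.195709, fail to reject H0.


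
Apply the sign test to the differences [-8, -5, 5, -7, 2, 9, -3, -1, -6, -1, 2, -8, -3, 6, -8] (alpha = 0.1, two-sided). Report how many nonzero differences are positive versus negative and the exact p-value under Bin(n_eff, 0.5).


Step 1: Discard zero differences. Original n = 15; n_eff = number of nonzero differences = 15.
Nonzero differences (with sign): -8, -5, +5, -7, +2, +9, -3, -1, -6, -1, +2, -8, -3, +6, -8
Step 2: Count signs: positive = 5, negative = 10.
Step 3: Under H0: P(positive) = 0.5, so the number of positives S ~ Bin(15, 0.5).
Step 4: Two-sided exact p-value = sum of Bin(15,0.5) probabilities at or below the observed probability = 0.301758.
Step 5: alpha = 0.1. fail to reject H0.

n_eff = 15, pos = 5, neg = 10, p = 0.301758, fail to reject H0.
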